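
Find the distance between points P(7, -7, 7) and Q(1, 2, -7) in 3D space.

d = √[(x₂-x₁)² + (y₂-y₁)² + (z₂-z₁)²]
  = √[(-6)² + 9² + (-14)²]
  = √[36 + 81 + 196]
  = √313
  ≈ 17.69

17.69


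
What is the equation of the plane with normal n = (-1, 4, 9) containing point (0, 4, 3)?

The plane through P with normal n = (a, b, c) satisfies n·(r - P) = 0,
i.e. ax + by + cz = a·x₀ + b·y₀ + c·z₀.
d = (-1)·0 + 4·4 + 9·3
  = 0 + 16 + 27
  = 43
Equation: -x + 4y + 9z = 43

-x + 4y + 9z = 43


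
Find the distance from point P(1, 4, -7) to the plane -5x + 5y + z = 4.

distance = |a·x₀ + b·y₀ + c·z₀ - d| / √(a² + b² + c²)
  = |(-5)·1 + 5·4 + 1·(-7) - 4| / √((-5)² + 5² + 1²)
  = |-5 + 20 - 7 - 4| / √(25 + 25 + 1)
  = |4| / √51
  = 4 / 7.141
  ≈ 0.5601

0.5601


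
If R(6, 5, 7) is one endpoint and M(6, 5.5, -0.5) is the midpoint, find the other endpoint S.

S = 2M - R
  = (2·6 - 6, 2·5.5 - 5, 2·(-0.5) - 7)
  = (12 - 6, 11 - 5, -1 - 7)
  = (6, 6, -8)

(6, 6, -8)


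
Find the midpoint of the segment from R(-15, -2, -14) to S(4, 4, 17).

M = ((x₁+x₂)/2, (y₁+y₂)/2, (z₁+z₂)/2)
  = ((-15 + 4)/2, (-2 + 4)/2, (-14 + 17)/2)
  = (-11/2, 2/2, 3/2)
  = (-5.5, 1, 1.5)

(-5.5, 1, 1.5)


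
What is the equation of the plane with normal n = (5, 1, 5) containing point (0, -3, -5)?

The plane through P with normal n = (a, b, c) satisfies n·(r - P) = 0,
i.e. ax + by + cz = a·x₀ + b·y₀ + c·z₀.
d = 5·0 + 1·(-3) + 5·(-5)
  = 0 - 3 - 25
  = -28
Equation: 5x + y + 5z = -28

5x + y + 5z = -28


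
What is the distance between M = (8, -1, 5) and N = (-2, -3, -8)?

d = √[(x₂-x₁)² + (y₂-y₁)² + (z₂-z₁)²]
  = √[(-10)² + (-2)² + (-13)²]
  = √[100 + 4 + 169]
  = √273
  ≈ 16.52

16.52


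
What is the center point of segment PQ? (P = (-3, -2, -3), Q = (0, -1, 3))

M = ((x₁+x₂)/2, (y₁+y₂)/2, (z₁+z₂)/2)
  = ((-3 + 0)/2, (-2 - 1)/2, (-3 + 3)/2)
  = (-3/2, -3/2, 0/2)
  = (-1.5, -1.5, 0)

(-1.5, -1.5, 0)


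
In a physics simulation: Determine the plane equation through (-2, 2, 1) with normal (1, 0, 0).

The plane through P with normal n = (a, b, c) satisfies n·(r - P) = 0,
i.e. ax + by + cz = a·x₀ + b·y₀ + c·z₀.
d = 1·(-2) + 0·2 + 0·1
  = -2 + 0 + 0
  = -2
Equation: x = -2

x = -2


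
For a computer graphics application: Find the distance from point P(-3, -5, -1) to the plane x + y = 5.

distance = |a·x₀ + b·y₀ + c·z₀ - d| / √(a² + b² + c²)
  = |1·(-3) + 1·(-5) + 0·(-1) - 5| / √(1² + 1² + 0²)
  = |-3 - 5 + 0 - 5| / √(1 + 1 + 0)
  = |-13| / √2
  = 13 / 1.414
  ≈ 9.192

9.192


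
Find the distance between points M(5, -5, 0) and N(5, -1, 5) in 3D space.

d = √[(x₂-x₁)² + (y₂-y₁)² + (z₂-z₁)²]
  = √[0² + 4² + 5²]
  = √[0 + 16 + 25]
  = √41
  ≈ 6.403

6.403


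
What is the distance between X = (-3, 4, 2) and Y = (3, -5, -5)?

d = √[(x₂-x₁)² + (y₂-y₁)² + (z₂-z₁)²]
  = √[6² + (-9)² + (-7)²]
  = √[36 + 81 + 49]
  = √166
  ≈ 12.88

12.88


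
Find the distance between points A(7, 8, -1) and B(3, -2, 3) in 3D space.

d = √[(x₂-x₁)² + (y₂-y₁)² + (z₂-z₁)²]
  = √[(-4)² + (-10)² + 4²]
  = √[16 + 100 + 16]
  = √132
  ≈ 11.49

11.49


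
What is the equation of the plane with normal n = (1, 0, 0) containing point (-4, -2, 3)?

The plane through P with normal n = (a, b, c) satisfies n·(r - P) = 0,
i.e. ax + by + cz = a·x₀ + b·y₀ + c·z₀.
d = 1·(-4) + 0·(-2) + 0·3
  = -4 + 0 + 0
  = -4
Equation: x = -4

x = -4


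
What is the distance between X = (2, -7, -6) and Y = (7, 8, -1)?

d = √[(x₂-x₁)² + (y₂-y₁)² + (z₂-z₁)²]
  = √[5² + 15² + 5²]
  = √[25 + 225 + 25]
  = √275
  ≈ 16.58

16.58


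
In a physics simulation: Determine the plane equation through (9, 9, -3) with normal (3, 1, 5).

The plane through P with normal n = (a, b, c) satisfies n·(r - P) = 0,
i.e. ax + by + cz = a·x₀ + b·y₀ + c·z₀.
d = 3·9 + 1·9 + 5·(-3)
  = 27 + 9 - 15
  = 21
Equation: 3x + y + 5z = 21

3x + y + 5z = 21


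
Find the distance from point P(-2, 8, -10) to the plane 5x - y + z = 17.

distance = |a·x₀ + b·y₀ + c·z₀ - d| / √(a² + b² + c²)
  = |5·(-2) + (-1)·8 + 1·(-10) - 17| / √(5² + (-1)² + 1²)
  = |-10 - 8 - 10 - 17| / √(25 + 1 + 1)
  = |-45| / √27
  = 45 / 5.196
  ≈ 8.66

8.66


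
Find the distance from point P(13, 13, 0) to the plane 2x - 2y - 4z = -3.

distance = |a·x₀ + b·y₀ + c·z₀ - d| / √(a² + b² + c²)
  = |2·13 + (-2)·13 + (-4)·0 - (-3)| / √(2² + (-2)² + (-4)²)
  = |26 - 26 + 0 + 3| / √(4 + 4 + 16)
  = |3| / √24
  = 3 / 4.899
  ≈ 0.6124

0.6124


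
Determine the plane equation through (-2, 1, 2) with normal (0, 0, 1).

The plane through P with normal n = (a, b, c) satisfies n·(r - P) = 0,
i.e. ax + by + cz = a·x₀ + b·y₀ + c·z₀.
d = 0·(-2) + 0·1 + 1·2
  = 0 + 0 + 2
  = 2
Equation: z = 2

z = 2


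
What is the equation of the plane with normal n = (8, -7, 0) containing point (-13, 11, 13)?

The plane through P with normal n = (a, b, c) satisfies n·(r - P) = 0,
i.e. ax + by + cz = a·x₀ + b·y₀ + c·z₀.
d = 8·(-13) + (-7)·11 + 0·13
  = -104 - 77 + 0
  = -181
Equation: 8x - 7y = -181

8x - 7y = -181


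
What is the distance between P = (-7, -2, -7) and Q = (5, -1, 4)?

d = √[(x₂-x₁)² + (y₂-y₁)² + (z₂-z₁)²]
  = √[12² + 1² + 11²]
  = √[144 + 1 + 121]
  = √266
  ≈ 16.31

16.31


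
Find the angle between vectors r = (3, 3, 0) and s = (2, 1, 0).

r·s = 3·2 + 3·1 + 0·0 = 6 + 3 + 0 = 9
|r| = √(3² + 3² + 0²) = √18 ≈ 4.243
|s| = √(2² + 1² + 0²) = √5 ≈ 2.236
cos θ = (r·s)/(|r||s|) = 9/(4.243·2.236) ≈ 0.9487
θ = arccos(0.9487) ≈ 18.43°

18.43°


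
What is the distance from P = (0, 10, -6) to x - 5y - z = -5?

distance = |a·x₀ + b·y₀ + c·z₀ - d| / √(a² + b² + c²)
  = |1·0 + (-5)·10 + (-1)·(-6) - (-5)| / √(1² + (-5)² + (-1)²)
  = |0 - 50 + 6 + 5| / √(1 + 25 + 1)
  = |-39| / √27
  = 39 / 5.196
  ≈ 7.506

7.506


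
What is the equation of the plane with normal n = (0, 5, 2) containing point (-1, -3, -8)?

The plane through P with normal n = (a, b, c) satisfies n·(r - P) = 0,
i.e. ax + by + cz = a·x₀ + b·y₀ + c·z₀.
d = 0·(-1) + 5·(-3) + 2·(-8)
  = 0 - 15 - 16
  = -31
Equation: 5y + 2z = -31

5y + 2z = -31


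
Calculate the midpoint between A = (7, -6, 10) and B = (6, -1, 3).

M = ((x₁+x₂)/2, (y₁+y₂)/2, (z₁+z₂)/2)
  = ((7 + 6)/2, (-6 - 1)/2, (10 + 3)/2)
  = (13/2, -7/2, 13/2)
  = (6.5, -3.5, 6.5)

(6.5, -3.5, 6.5)


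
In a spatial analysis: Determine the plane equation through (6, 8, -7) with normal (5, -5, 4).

The plane through P with normal n = (a, b, c) satisfies n·(r - P) = 0,
i.e. ax + by + cz = a·x₀ + b·y₀ + c·z₀.
d = 5·6 + (-5)·8 + 4·(-7)
  = 30 - 40 - 28
  = -38
Equation: 5x - 5y + 4z = -38

5x - 5y + 4z = -38


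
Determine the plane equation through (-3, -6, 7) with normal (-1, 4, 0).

The plane through P with normal n = (a, b, c) satisfies n·(r - P) = 0,
i.e. ax + by + cz = a·x₀ + b·y₀ + c·z₀.
d = (-1)·(-3) + 4·(-6) + 0·7
  = 3 - 24 + 0
  = -21
Equation: -x + 4y = -21

-x + 4y = -21


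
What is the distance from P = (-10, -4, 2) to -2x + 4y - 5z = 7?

distance = |a·x₀ + b·y₀ + c·z₀ - d| / √(a² + b² + c²)
  = |(-2)·(-10) + 4·(-4) + (-5)·2 - 7| / √((-2)² + 4² + (-5)²)
  = |20 - 16 - 10 - 7| / √(4 + 16 + 25)
  = |-13| / √45
  = 13 / 6.708
  ≈ 1.938

1.938


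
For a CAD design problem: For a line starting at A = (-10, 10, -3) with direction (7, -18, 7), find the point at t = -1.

P(t) = A + t·d
  = (-10 + 7·(-1), 10 + (-18)·(-1), -3 + 7·(-1))
  = (-10 - 7, 10 + 18, -3 - 7)
  = (-17, 28, -10)

(-17, 28, -10)


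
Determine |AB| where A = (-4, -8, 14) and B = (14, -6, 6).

d = √[(x₂-x₁)² + (y₂-y₁)² + (z₂-z₁)²]
  = √[18² + 2² + (-8)²]
  = √[324 + 4 + 64]
  = √392
  ≈ 19.8

19.8


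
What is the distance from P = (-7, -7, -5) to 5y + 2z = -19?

distance = |a·x₀ + b·y₀ + c·z₀ - d| / √(a² + b² + c²)
  = |0·(-7) + 5·(-7) + 2·(-5) - (-19)| / √(0² + 5² + 2²)
  = |0 - 35 - 10 + 19| / √(0 + 25 + 4)
  = |-26| / √29
  = 26 / 5.385
  ≈ 4.828

4.828


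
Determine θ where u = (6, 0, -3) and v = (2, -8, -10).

u·v = 6·2 + 0·(-8) + (-3)·(-10) = 12 + 0 + 30 = 42
|u| = √(6² + 0² + (-3)²) = √45 ≈ 6.708
|v| = √(2² + (-8)² + (-10)²) = √168 ≈ 12.96
cos θ = (u·v)/(|u||v|) = 42/(6.708·12.96) ≈ 0.483
θ = arccos(0.483) ≈ 61.12°

61.12°


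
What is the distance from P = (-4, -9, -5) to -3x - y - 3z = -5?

distance = |a·x₀ + b·y₀ + c·z₀ - d| / √(a² + b² + c²)
  = |(-3)·(-4) + (-1)·(-9) + (-3)·(-5) - (-5)| / √((-3)² + (-1)² + (-3)²)
  = |12 + 9 + 15 + 5| / √(9 + 1 + 9)
  = |41| / √19
  = 41 / 4.359
  ≈ 9.406

9.406


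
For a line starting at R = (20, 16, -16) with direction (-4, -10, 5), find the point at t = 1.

P(t) = R + t·d
  = (20 + (-4)·1, 16 + (-10)·1, -16 + 5·1)
  = (20 - 4, 16 - 10, -16 + 5)
  = (16, 6, -11)

(16, 6, -11)


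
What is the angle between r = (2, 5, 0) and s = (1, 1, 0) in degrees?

r·s = 2·1 + 5·1 + 0·0 = 2 + 5 + 0 = 7
|r| = √(2² + 5² + 0²) = √29 ≈ 5.385
|s| = √(1² + 1² + 0²) = √2 ≈ 1.414
cos θ = (r·s)/(|r||s|) = 7/(5.385·1.414) ≈ 0.9191
θ = arccos(0.9191) ≈ 23.2°

23.2°


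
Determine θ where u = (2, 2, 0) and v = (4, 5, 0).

u·v = 2·4 + 2·5 + 0·0 = 8 + 10 + 0 = 18
|u| = √(2² + 2² + 0²) = √8 ≈ 2.828
|v| = √(4² + 5² + 0²) = √41 ≈ 6.403
cos θ = (u·v)/(|u||v|) = 18/(2.828·6.403) ≈ 0.9939
θ = arccos(0.9939) ≈ 6.34°

6.34°


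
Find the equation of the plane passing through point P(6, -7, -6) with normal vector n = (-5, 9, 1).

The plane through P with normal n = (a, b, c) satisfies n·(r - P) = 0,
i.e. ax + by + cz = a·x₀ + b·y₀ + c·z₀.
d = (-5)·6 + 9·(-7) + 1·(-6)
  = -30 - 63 - 6
  = -99
Equation: -5x + 9y + z = -99

-5x + 9y + z = -99


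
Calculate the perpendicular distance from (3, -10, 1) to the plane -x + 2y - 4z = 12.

distance = |a·x₀ + b·y₀ + c·z₀ - d| / √(a² + b² + c²)
  = |(-1)·3 + 2·(-10) + (-4)·1 - 12| / √((-1)² + 2² + (-4)²)
  = |-3 - 20 - 4 - 12| / √(1 + 4 + 16)
  = |-39| / √21
  = 39 / 4.583
  ≈ 8.51

8.51


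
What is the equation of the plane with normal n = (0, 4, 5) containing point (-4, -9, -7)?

The plane through P with normal n = (a, b, c) satisfies n·(r - P) = 0,
i.e. ax + by + cz = a·x₀ + b·y₀ + c·z₀.
d = 0·(-4) + 4·(-9) + 5·(-7)
  = 0 - 36 - 35
  = -71
Equation: 4y + 5z = -71

4y + 5z = -71


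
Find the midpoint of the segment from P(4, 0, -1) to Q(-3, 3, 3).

M = ((x₁+x₂)/2, (y₁+y₂)/2, (z₁+z₂)/2)
  = ((4 - 3)/2, (0 + 3)/2, (-1 + 3)/2)
  = (1/2, 3/2, 2/2)
  = (0.5, 1.5, 1)

(0.5, 1.5, 1)


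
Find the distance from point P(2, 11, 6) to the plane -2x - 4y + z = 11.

distance = |a·x₀ + b·y₀ + c·z₀ - d| / √(a² + b² + c²)
  = |(-2)·2 + (-4)·11 + 1·6 - 11| / √((-2)² + (-4)² + 1²)
  = |-4 - 44 + 6 - 11| / √(4 + 16 + 1)
  = |-53| / √21
  = 53 / 4.583
  ≈ 11.57

11.57


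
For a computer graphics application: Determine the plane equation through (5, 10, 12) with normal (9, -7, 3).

The plane through P with normal n = (a, b, c) satisfies n·(r - P) = 0,
i.e. ax + by + cz = a·x₀ + b·y₀ + c·z₀.
d = 9·5 + (-7)·10 + 3·12
  = 45 - 70 + 36
  = 11
Equation: 9x - 7y + 3z = 11

9x - 7y + 3z = 11


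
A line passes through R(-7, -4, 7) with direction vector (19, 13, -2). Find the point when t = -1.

P(t) = R + t·d
  = (-7 + 19·(-1), -4 + 13·(-1), 7 + (-2)·(-1))
  = (-7 - 19, -4 - 13, 7 + 2)
  = (-26, -17, 9)

(-26, -17, 9)


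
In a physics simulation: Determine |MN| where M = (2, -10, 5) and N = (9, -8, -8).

d = √[(x₂-x₁)² + (y₂-y₁)² + (z₂-z₁)²]
  = √[7² + 2² + (-13)²]
  = √[49 + 4 + 169]
  = √222
  ≈ 14.9

14.9


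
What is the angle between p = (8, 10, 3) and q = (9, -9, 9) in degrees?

p·q = 8·9 + 10·(-9) + 3·9 = 72 - 90 + 27 = 9
|p| = √(8² + 10² + 3²) = √173 ≈ 13.15
|q| = √(9² + (-9)² + 9²) = √243 ≈ 15.59
cos θ = (p·q)/(|p||q|) = 9/(13.15·15.59) ≈ 0.0439
θ = arccos(0.0439) ≈ 87.48°

87.48°


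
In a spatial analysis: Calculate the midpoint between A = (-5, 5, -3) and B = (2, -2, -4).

M = ((x₁+x₂)/2, (y₁+y₂)/2, (z₁+z₂)/2)
  = ((-5 + 2)/2, (5 - 2)/2, (-3 - 4)/2)
  = (-3/2, 3/2, -7/2)
  = (-1.5, 1.5, -3.5)

(-1.5, 1.5, -3.5)


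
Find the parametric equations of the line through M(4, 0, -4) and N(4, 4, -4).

Direction vector d = N - M = (4 - 4, 4 + 0, -4 + 4) = (0, 4, 0)
Parametric form r = M + t·d:
x = 4, y = 0 + 4t, z = -4

x = 4, y = 0 + 4t, z = -4


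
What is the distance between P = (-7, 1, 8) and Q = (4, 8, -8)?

d = √[(x₂-x₁)² + (y₂-y₁)² + (z₂-z₁)²]
  = √[11² + 7² + (-16)²]
  = √[121 + 49 + 256]
  = √426
  ≈ 20.64

20.64


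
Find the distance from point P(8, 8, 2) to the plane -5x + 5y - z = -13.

distance = |a·x₀ + b·y₀ + c·z₀ - d| / √(a² + b² + c²)
  = |(-5)·8 + 5·8 + (-1)·2 - (-13)| / √((-5)² + 5² + (-1)²)
  = |-40 + 40 - 2 + 13| / √(25 + 25 + 1)
  = |11| / √51
  = 11 / 7.141
  ≈ 1.54

1.54


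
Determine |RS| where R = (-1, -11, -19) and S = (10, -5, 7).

d = √[(x₂-x₁)² + (y₂-y₁)² + (z₂-z₁)²]
  = √[11² + 6² + 26²]
  = √[121 + 36 + 676]
  = √833
  ≈ 28.86

28.86


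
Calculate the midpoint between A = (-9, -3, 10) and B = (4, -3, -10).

M = ((x₁+x₂)/2, (y₁+y₂)/2, (z₁+z₂)/2)
  = ((-9 + 4)/2, (-3 - 3)/2, (10 - 10)/2)
  = (-5/2, -6/2, 0/2)
  = (-2.5, -3, 0)

(-2.5, -3, 0)


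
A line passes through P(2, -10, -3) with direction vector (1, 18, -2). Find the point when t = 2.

P(t) = P + t·d
  = (2 + 1·2, -10 + 18·2, -3 + (-2)·2)
  = (2 + 2, -10 + 36, -3 - 4)
  = (4, 26, -7)

(4, 26, -7)


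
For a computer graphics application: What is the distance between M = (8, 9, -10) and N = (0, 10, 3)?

d = √[(x₂-x₁)² + (y₂-y₁)² + (z₂-z₁)²]
  = √[(-8)² + 1² + 13²]
  = √[64 + 1 + 169]
  = √234
  ≈ 15.3

15.3


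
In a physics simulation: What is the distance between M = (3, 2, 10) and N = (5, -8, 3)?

d = √[(x₂-x₁)² + (y₂-y₁)² + (z₂-z₁)²]
  = √[2² + (-10)² + (-7)²]
  = √[4 + 100 + 49]
  = √153
  ≈ 12.37

12.37


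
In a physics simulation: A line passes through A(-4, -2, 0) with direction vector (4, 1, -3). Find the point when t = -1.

P(t) = A + t·d
  = (-4 + 4·(-1), -2 + 1·(-1), 0 + (-3)·(-1))
  = (-4 - 4, -2 - 1, 0 + 3)
  = (-8, -3, 3)

(-8, -3, 3)


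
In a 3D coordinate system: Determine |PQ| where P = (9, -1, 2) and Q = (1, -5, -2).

d = √[(x₂-x₁)² + (y₂-y₁)² + (z₂-z₁)²]
  = √[(-8)² + (-4)² + (-4)²]
  = √[64 + 16 + 16]
  = √96
  ≈ 9.798

9.798


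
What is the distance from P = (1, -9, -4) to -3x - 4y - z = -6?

distance = |a·x₀ + b·y₀ + c·z₀ - d| / √(a² + b² + c²)
  = |(-3)·1 + (-4)·(-9) + (-1)·(-4) - (-6)| / √((-3)² + (-4)² + (-1)²)
  = |-3 + 36 + 4 + 6| / √(9 + 16 + 1)
  = |43| / √26
  = 43 / 5.099
  ≈ 8.433

8.433


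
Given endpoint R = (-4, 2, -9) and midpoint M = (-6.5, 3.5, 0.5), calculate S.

S = 2M - R
  = (2·(-6.5) - (-4), 2·3.5 - 2, 2·0.5 - (-9))
  = (-13 + 4, 7 - 2, 1 + 9)
  = (-9, 5, 10)

(-9, 5, 10)


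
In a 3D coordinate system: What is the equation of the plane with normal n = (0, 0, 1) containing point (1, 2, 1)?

The plane through P with normal n = (a, b, c) satisfies n·(r - P) = 0,
i.e. ax + by + cz = a·x₀ + b·y₀ + c·z₀.
d = 0·1 + 0·2 + 1·1
  = 0 + 0 + 1
  = 1
Equation: z = 1

z = 1


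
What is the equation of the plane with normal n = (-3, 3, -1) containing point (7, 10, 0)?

The plane through P with normal n = (a, b, c) satisfies n·(r - P) = 0,
i.e. ax + by + cz = a·x₀ + b·y₀ + c·z₀.
d = (-3)·7 + 3·10 + (-1)·0
  = -21 + 30 + 0
  = 9
Equation: -3x + 3y - z = 9

-3x + 3y - z = 9


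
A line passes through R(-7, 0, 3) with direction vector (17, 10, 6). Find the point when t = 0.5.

P(t) = R + t·d
  = (-7 + 17·0.5, 0 + 10·0.5, 3 + 6·0.5)
  = (-7 + 8.5, 0 + 5, 3 + 3)
  = (1.5, 5, 6)

(1.5, 5, 6)


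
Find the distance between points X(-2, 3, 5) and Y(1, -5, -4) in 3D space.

d = √[(x₂-x₁)² + (y₂-y₁)² + (z₂-z₁)²]
  = √[3² + (-8)² + (-9)²]
  = √[9 + 64 + 81]
  = √154
  ≈ 12.41

12.41


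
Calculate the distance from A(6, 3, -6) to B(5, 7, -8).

d = √[(x₂-x₁)² + (y₂-y₁)² + (z₂-z₁)²]
  = √[(-1)² + 4² + (-2)²]
  = √[1 + 16 + 4]
  = √21
  ≈ 4.583

4.583


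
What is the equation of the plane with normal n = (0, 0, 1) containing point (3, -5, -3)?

The plane through P with normal n = (a, b, c) satisfies n·(r - P) = 0,
i.e. ax + by + cz = a·x₀ + b·y₀ + c·z₀.
d = 0·3 + 0·(-5) + 1·(-3)
  = 0 + 0 - 3
  = -3
Equation: z = -3

z = -3


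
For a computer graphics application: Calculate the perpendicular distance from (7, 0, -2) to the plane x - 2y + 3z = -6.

distance = |a·x₀ + b·y₀ + c·z₀ - d| / √(a² + b² + c²)
  = |1·7 + (-2)·0 + 3·(-2) - (-6)| / √(1² + (-2)² + 3²)
  = |7 + 0 - 6 + 6| / √(1 + 4 + 9)
  = |7| / √14
  = 7 / 3.742
  ≈ 1.871

1.871


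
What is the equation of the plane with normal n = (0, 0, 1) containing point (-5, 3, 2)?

The plane through P with normal n = (a, b, c) satisfies n·(r - P) = 0,
i.e. ax + by + cz = a·x₀ + b·y₀ + c·z₀.
d = 0·(-5) + 0·3 + 1·2
  = 0 + 0 + 2
  = 2
Equation: z = 2

z = 2


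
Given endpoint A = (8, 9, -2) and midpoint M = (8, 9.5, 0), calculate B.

B = 2M - A
  = (2·8 - 8, 2·9.5 - 9, 2·0 - (-2))
  = (16 - 8, 19 - 9, 0 + 2)
  = (8, 10, 2)

(8, 10, 2)


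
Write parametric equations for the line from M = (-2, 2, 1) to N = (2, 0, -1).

Direction vector d = N - M = (2 + 2, 0 - 2, -1 - 1) = (4, -2, -2)
Parametric form r = M + t·d:
x = -2 + 4t, y = 2 - 2t, z = 1 - 2t

x = -2 + 4t, y = 2 - 2t, z = 1 - 2t


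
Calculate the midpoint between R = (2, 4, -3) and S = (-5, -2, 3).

M = ((x₁+x₂)/2, (y₁+y₂)/2, (z₁+z₂)/2)
  = ((2 - 5)/2, (4 - 2)/2, (-3 + 3)/2)
  = (-3/2, 2/2, 0/2)
  = (-1.5, 1, 0)

(-1.5, 1, 0)


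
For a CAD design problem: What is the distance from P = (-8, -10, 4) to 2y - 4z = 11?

distance = |a·x₀ + b·y₀ + c·z₀ - d| / √(a² + b² + c²)
  = |0·(-8) + 2·(-10) + (-4)·4 - 11| / √(0² + 2² + (-4)²)
  = |0 - 20 - 16 - 11| / √(0 + 4 + 16)
  = |-47| / √20
  = 47 / 4.472
  ≈ 10.51

10.51


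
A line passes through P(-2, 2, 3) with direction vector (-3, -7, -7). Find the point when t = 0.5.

P(t) = P + t·d
  = (-2 + (-3)·0.5, 2 + (-7)·0.5, 3 + (-7)·0.5)
  = (-2 - 1.5, 2 - 3.5, 3 - 3.5)
  = (-3.5, -1.5, -0.5)

(-3.5, -1.5, -0.5)


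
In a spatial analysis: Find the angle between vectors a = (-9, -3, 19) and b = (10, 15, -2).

a·b = (-9)·10 + (-3)·15 + 19·(-2) = -90 - 45 - 38 = -173
|a| = √((-9)² + (-3)² + 19²) = √451 ≈ 21.24
|b| = √(10² + 15² + (-2)²) = √329 ≈ 18.14
cos θ = (a·b)/(|a||b|) = -173/(21.24·18.14) ≈ -0.4491
θ = arccos(-0.4491) ≈ 116.7°

116.7°


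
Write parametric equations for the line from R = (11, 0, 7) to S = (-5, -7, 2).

Direction vector d = S - R = (-5 - 11, -7 + 0, 2 - 7) = (-16, -7, -5)
Parametric form r = R + t·d:
x = 11 - 16t, y = 0 - 7t, z = 7 - 5t

x = 11 - 16t, y = 0 - 7t, z = 7 - 5t


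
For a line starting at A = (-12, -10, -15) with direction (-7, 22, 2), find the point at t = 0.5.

P(t) = A + t·d
  = (-12 + (-7)·0.5, -10 + 22·0.5, -15 + 2·0.5)
  = (-12 - 3.5, -10 + 11, -15 + 1)
  = (-15.5, 1, -14)

(-15.5, 1, -14)


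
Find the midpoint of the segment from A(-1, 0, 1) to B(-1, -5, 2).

M = ((x₁+x₂)/2, (y₁+y₂)/2, (z₁+z₂)/2)
  = ((-1 - 1)/2, (0 - 5)/2, (1 + 2)/2)
  = (-2/2, -5/2, 3/2)
  = (-1, -2.5, 1.5)

(-1, -2.5, 1.5)


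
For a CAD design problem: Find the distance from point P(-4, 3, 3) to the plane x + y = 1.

distance = |a·x₀ + b·y₀ + c·z₀ - d| / √(a² + b² + c²)
  = |1·(-4) + 1·3 + 0·3 - 1| / √(1² + 1² + 0²)
  = |-4 + 3 + 0 - 1| / √(1 + 1 + 0)
  = |-2| / √2
  = 2 / 1.414
  ≈ 1.414

1.414


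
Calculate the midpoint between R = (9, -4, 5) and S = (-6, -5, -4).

M = ((x₁+x₂)/2, (y₁+y₂)/2, (z₁+z₂)/2)
  = ((9 - 6)/2, (-4 - 5)/2, (5 - 4)/2)
  = (3/2, -9/2, 1/2)
  = (1.5, -4.5, 0.5)

(1.5, -4.5, 0.5)


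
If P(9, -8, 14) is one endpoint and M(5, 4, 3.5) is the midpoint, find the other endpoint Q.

Q = 2M - P
  = (2·5 - 9, 2·4 - (-8), 2·3.5 - 14)
  = (10 - 9, 8 + 8, 7 - 14)
  = (1, 16, -7)

(1, 16, -7)


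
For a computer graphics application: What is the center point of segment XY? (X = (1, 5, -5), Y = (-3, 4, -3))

M = ((x₁+x₂)/2, (y₁+y₂)/2, (z₁+z₂)/2)
  = ((1 - 3)/2, (5 + 4)/2, (-5 - 3)/2)
  = (-2/2, 9/2, -8/2)
  = (-1, 4.5, -4)

(-1, 4.5, -4)


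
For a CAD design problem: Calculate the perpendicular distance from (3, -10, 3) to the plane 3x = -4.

distance = |a·x₀ + b·y₀ + c·z₀ - d| / √(a² + b² + c²)
  = |3·3 + 0·(-10) + 0·3 - (-4)| / √(3² + 0² + 0²)
  = |9 + 0 + 0 + 4| / √(9 + 0 + 0)
  = |13| / √9
  = 13 / 3
  ≈ 4.333

4.333


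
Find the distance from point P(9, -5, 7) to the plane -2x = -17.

distance = |a·x₀ + b·y₀ + c·z₀ - d| / √(a² + b² + c²)
  = |(-2)·9 + 0·(-5) + 0·7 - (-17)| / √((-2)² + 0² + 0²)
  = |-18 + 0 + 0 + 17| / √(4 + 0 + 0)
  = |-1| / √4
  = 1 / 2
  ≈ 0.5

0.5


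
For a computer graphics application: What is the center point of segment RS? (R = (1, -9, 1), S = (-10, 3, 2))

M = ((x₁+x₂)/2, (y₁+y₂)/2, (z₁+z₂)/2)
  = ((1 - 10)/2, (-9 + 3)/2, (1 + 2)/2)
  = (-9/2, -6/2, 3/2)
  = (-4.5, -3, 1.5)

(-4.5, -3, 1.5)


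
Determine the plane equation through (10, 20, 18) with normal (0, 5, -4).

The plane through P with normal n = (a, b, c) satisfies n·(r - P) = 0,
i.e. ax + by + cz = a·x₀ + b·y₀ + c·z₀.
d = 0·10 + 5·20 + (-4)·18
  = 0 + 100 - 72
  = 28
Equation: 5y - 4z = 28

5y - 4z = 28


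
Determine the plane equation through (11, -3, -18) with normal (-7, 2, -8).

The plane through P with normal n = (a, b, c) satisfies n·(r - P) = 0,
i.e. ax + by + cz = a·x₀ + b·y₀ + c·z₀.
d = (-7)·11 + 2·(-3) + (-8)·(-18)
  = -77 - 6 + 144
  = 61
Equation: -7x + 2y - 8z = 61

-7x + 2y - 8z = 61


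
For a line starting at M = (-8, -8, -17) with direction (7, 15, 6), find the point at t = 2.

P(t) = M + t·d
  = (-8 + 7·2, -8 + 15·2, -17 + 6·2)
  = (-8 + 14, -8 + 30, -17 + 12)
  = (6, 22, -5)

(6, 22, -5)


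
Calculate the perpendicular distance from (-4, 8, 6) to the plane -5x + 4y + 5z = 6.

distance = |a·x₀ + b·y₀ + c·z₀ - d| / √(a² + b² + c²)
  = |(-5)·(-4) + 4·8 + 5·6 - 6| / √((-5)² + 4² + 5²)
  = |20 + 32 + 30 - 6| / √(25 + 16 + 25)
  = |76| / √66
  = 76 / 8.124
  ≈ 9.355

9.355


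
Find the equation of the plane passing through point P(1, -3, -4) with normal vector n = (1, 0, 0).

The plane through P with normal n = (a, b, c) satisfies n·(r - P) = 0,
i.e. ax + by + cz = a·x₀ + b·y₀ + c·z₀.
d = 1·1 + 0·(-3) + 0·(-4)
  = 1 + 0 + 0
  = 1
Equation: x = 1

x = 1


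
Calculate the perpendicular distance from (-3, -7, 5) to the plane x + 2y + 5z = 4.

distance = |a·x₀ + b·y₀ + c·z₀ - d| / √(a² + b² + c²)
  = |1·(-3) + 2·(-7) + 5·5 - 4| / √(1² + 2² + 5²)
  = |-3 - 14 + 25 - 4| / √(1 + 4 + 25)
  = |4| / √30
  = 4 / 5.477
  ≈ 0.7303

0.7303


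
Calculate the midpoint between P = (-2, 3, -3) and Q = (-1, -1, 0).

M = ((x₁+x₂)/2, (y₁+y₂)/2, (z₁+z₂)/2)
  = ((-2 - 1)/2, (3 - 1)/2, (-3 + 0)/2)
  = (-3/2, 2/2, -3/2)
  = (-1.5, 1, -1.5)

(-1.5, 1, -1.5)


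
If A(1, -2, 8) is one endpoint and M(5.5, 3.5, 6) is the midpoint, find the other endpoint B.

B = 2M - A
  = (2·5.5 - 1, 2·3.5 - (-2), 2·6 - 8)
  = (11 - 1, 7 + 2, 12 - 8)
  = (10, 9, 4)

(10, 9, 4)


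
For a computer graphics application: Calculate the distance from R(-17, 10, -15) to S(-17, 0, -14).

d = √[(x₂-x₁)² + (y₂-y₁)² + (z₂-z₁)²]
  = √[0² + (-10)² + 1²]
  = √[0 + 100 + 1]
  = √101
  ≈ 10.05

10.05


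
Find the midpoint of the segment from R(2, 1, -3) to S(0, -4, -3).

M = ((x₁+x₂)/2, (y₁+y₂)/2, (z₁+z₂)/2)
  = ((2 + 0)/2, (1 - 4)/2, (-3 - 3)/2)
  = (2/2, -3/2, -6/2)
  = (1, -1.5, -3)

(1, -1.5, -3)


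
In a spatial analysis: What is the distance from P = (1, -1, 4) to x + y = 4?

distance = |a·x₀ + b·y₀ + c·z₀ - d| / √(a² + b² + c²)
  = |1·1 + 1·(-1) + 0·4 - 4| / √(1² + 1² + 0²)
  = |1 - 1 + 0 - 4| / √(1 + 1 + 0)
  = |-4| / √2
  = 4 / 1.414
  ≈ 2.828

2.828


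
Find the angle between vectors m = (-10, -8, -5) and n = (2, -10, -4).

m·n = (-10)·2 + (-8)·(-10) + (-5)·(-4) = -20 + 80 + 20 = 80
|m| = √((-10)² + (-8)² + (-5)²) = √189 ≈ 13.75
|n| = √(2² + (-10)² + (-4)²) = √120 ≈ 10.95
cos θ = (m·n)/(|m||n|) = 80/(13.75·10.95) ≈ 0.5312
θ = arccos(0.5312) ≈ 57.91°

57.91°


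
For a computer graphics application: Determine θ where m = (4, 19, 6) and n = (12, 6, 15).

m·n = 4·12 + 19·6 + 6·15 = 48 + 114 + 90 = 252
|m| = √(4² + 19² + 6²) = √413 ≈ 20.32
|n| = √(12² + 6² + 15²) = √405 ≈ 20.12
cos θ = (m·n)/(|m||n|) = 252/(20.32·20.12) ≈ 0.6162
θ = arccos(0.6162) ≈ 51.96°

51.96°


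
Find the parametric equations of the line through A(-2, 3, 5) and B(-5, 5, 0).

Direction vector d = B - A = (-5 + 2, 5 - 3, 0 - 5) = (-3, 2, -5)
Parametric form r = A + t·d:
x = -2 - 3t, y = 3 + 2t, z = 5 - 5t

x = -2 - 3t, y = 3 + 2t, z = 5 - 5t


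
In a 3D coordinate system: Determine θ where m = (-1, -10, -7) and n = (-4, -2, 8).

m·n = (-1)·(-4) + (-10)·(-2) + (-7)·8 = 4 + 20 - 56 = -32
|m| = √((-1)² + (-10)² + (-7)²) = √150 ≈ 12.25
|n| = √((-4)² + (-2)² + 8²) = √84 ≈ 9.165
cos θ = (m·n)/(|m||n|) = -32/(12.25·9.165) ≈ -0.2851
θ = arccos(-0.2851) ≈ 106.6°

106.6°


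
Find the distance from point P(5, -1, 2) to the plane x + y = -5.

distance = |a·x₀ + b·y₀ + c·z₀ - d| / √(a² + b² + c²)
  = |1·5 + 1·(-1) + 0·2 - (-5)| / √(1² + 1² + 0²)
  = |5 - 1 + 0 + 5| / √(1 + 1 + 0)
  = |9| / √2
  = 9 / 1.414
  ≈ 6.364

6.364


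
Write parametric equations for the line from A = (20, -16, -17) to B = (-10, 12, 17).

Direction vector d = B - A = (-10 - 20, 12 + 16, 17 + 17) = (-30, 28, 34)
Parametric form r = A + t·d:
x = 20 - 30t, y = -16 + 28t, z = -17 + 34t

x = 20 - 30t, y = -16 + 28t, z = -17 + 34t


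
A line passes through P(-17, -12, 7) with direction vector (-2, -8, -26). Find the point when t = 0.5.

P(t) = P + t·d
  = (-17 + (-2)·0.5, -12 + (-8)·0.5, 7 + (-26)·0.5)
  = (-17 - 1, -12 - 4, 7 - 13)
  = (-18, -16, -6)

(-18, -16, -6)


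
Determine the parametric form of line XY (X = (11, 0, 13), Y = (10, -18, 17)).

Direction vector d = Y - X = (10 - 11, -18 + 0, 17 - 13) = (-1, -18, 4)
Parametric form r = X + t·d:
x = 11 - t, y = 0 - 18t, z = 13 + 4t

x = 11 - t, y = 0 - 18t, z = 13 + 4t


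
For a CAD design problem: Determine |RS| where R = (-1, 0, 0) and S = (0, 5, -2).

d = √[(x₂-x₁)² + (y₂-y₁)² + (z₂-z₁)²]
  = √[1² + 5² + (-2)²]
  = √[1 + 25 + 4]
  = √30
  ≈ 5.477

5.477


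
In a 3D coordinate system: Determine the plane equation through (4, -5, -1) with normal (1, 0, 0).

The plane through P with normal n = (a, b, c) satisfies n·(r - P) = 0,
i.e. ax + by + cz = a·x₀ + b·y₀ + c·z₀.
d = 1·4 + 0·(-5) + 0·(-1)
  = 4 + 0 + 0
  = 4
Equation: x = 4

x = 4


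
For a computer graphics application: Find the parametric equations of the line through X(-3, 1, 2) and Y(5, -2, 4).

Direction vector d = Y - X = (5 + 3, -2 - 1, 4 - 2) = (8, -3, 2)
Parametric form r = X + t·d:
x = -3 + 8t, y = 1 - 3t, z = 2 + 2t

x = -3 + 8t, y = 1 - 3t, z = 2 + 2t


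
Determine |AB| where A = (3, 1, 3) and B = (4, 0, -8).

d = √[(x₂-x₁)² + (y₂-y₁)² + (z₂-z₁)²]
  = √[1² + (-1)² + (-11)²]
  = √[1 + 1 + 121]
  = √123
  ≈ 11.09

11.09


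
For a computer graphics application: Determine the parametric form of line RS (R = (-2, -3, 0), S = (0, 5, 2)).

Direction vector d = S - R = (0 + 2, 5 + 3, 2 + 0) = (2, 8, 2)
Parametric form r = R + t·d:
x = -2 + 2t, y = -3 + 8t, z = 0 + 2t

x = -2 + 2t, y = -3 + 8t, z = 0 + 2t


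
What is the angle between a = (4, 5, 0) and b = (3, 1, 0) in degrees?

a·b = 4·3 + 5·1 + 0·0 = 12 + 5 + 0 = 17
|a| = √(4² + 5² + 0²) = √41 ≈ 6.403
|b| = √(3² + 1² + 0²) = √10 ≈ 3.162
cos θ = (a·b)/(|a||b|) = 17/(6.403·3.162) ≈ 0.8396
θ = arccos(0.8396) ≈ 32.91°

32.91°


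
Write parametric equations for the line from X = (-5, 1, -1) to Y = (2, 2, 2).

Direction vector d = Y - X = (2 + 5, 2 - 1, 2 + 1) = (7, 1, 3)
Parametric form r = X + t·d:
x = -5 + 7t, y = 1 + t, z = -1 + 3t

x = -5 + 7t, y = 1 + t, z = -1 + 3t


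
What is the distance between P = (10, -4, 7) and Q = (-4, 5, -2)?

d = √[(x₂-x₁)² + (y₂-y₁)² + (z₂-z₁)²]
  = √[(-14)² + 9² + (-9)²]
  = √[196 + 81 + 81]
  = √358
  ≈ 18.92

18.92


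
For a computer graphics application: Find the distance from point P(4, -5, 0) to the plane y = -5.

distance = |a·x₀ + b·y₀ + c·z₀ - d| / √(a² + b² + c²)
  = |0·4 + 1·(-5) + 0·0 - (-5)| / √(0² + 1² + 0²)
  = |0 - 5 + 0 + 5| / √(0 + 1 + 0)
  = |0| / √1
  = 0 / 1
  ≈ 0

0


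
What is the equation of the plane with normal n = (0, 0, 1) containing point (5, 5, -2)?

The plane through P with normal n = (a, b, c) satisfies n·(r - P) = 0,
i.e. ax + by + cz = a·x₀ + b·y₀ + c·z₀.
d = 0·5 + 0·5 + 1·(-2)
  = 0 + 0 - 2
  = -2
Equation: z = -2

z = -2


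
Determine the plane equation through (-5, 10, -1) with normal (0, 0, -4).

The plane through P with normal n = (a, b, c) satisfies n·(r - P) = 0,
i.e. ax + by + cz = a·x₀ + b·y₀ + c·z₀.
d = 0·(-5) + 0·10 + (-4)·(-1)
  = 0 + 0 + 4
  = 4
Equation: -4z = 4

-4z = 4


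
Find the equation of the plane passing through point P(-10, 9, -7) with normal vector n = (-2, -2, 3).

The plane through P with normal n = (a, b, c) satisfies n·(r - P) = 0,
i.e. ax + by + cz = a·x₀ + b·y₀ + c·z₀.
d = (-2)·(-10) + (-2)·9 + 3·(-7)
  = 20 - 18 - 21
  = -19
Equation: -2x - 2y + 3z = -19

-2x - 2y + 3z = -19


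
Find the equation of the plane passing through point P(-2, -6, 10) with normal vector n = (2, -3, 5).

The plane through P with normal n = (a, b, c) satisfies n·(r - P) = 0,
i.e. ax + by + cz = a·x₀ + b·y₀ + c·z₀.
d = 2·(-2) + (-3)·(-6) + 5·10
  = -4 + 18 + 50
  = 64
Equation: 2x - 3y + 5z = 64

2x - 3y + 5z = 64


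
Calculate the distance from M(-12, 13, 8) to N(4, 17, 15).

d = √[(x₂-x₁)² + (y₂-y₁)² + (z₂-z₁)²]
  = √[16² + 4² + 7²]
  = √[256 + 16 + 49]
  = √321
  ≈ 17.92

17.92


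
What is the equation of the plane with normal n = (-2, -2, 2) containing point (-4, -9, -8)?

The plane through P with normal n = (a, b, c) satisfies n·(r - P) = 0,
i.e. ax + by + cz = a·x₀ + b·y₀ + c·z₀.
d = (-2)·(-4) + (-2)·(-9) + 2·(-8)
  = 8 + 18 - 16
  = 10
Equation: -2x - 2y + 2z = 10

-2x - 2y + 2z = 10


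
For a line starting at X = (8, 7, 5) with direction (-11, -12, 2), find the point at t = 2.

P(t) = X + t·d
  = (8 + (-11)·2, 7 + (-12)·2, 5 + 2·2)
  = (8 - 22, 7 - 24, 5 + 4)
  = (-14, -17, 9)

(-14, -17, 9)


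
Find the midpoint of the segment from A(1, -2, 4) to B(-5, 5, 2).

M = ((x₁+x₂)/2, (y₁+y₂)/2, (z₁+z₂)/2)
  = ((1 - 5)/2, (-2 + 5)/2, (4 + 2)/2)
  = (-4/2, 3/2, 6/2)
  = (-2, 1.5, 3)

(-2, 1.5, 3)


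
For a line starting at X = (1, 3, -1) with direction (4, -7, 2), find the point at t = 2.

P(t) = X + t·d
  = (1 + 4·2, 3 + (-7)·2, -1 + 2·2)
  = (1 + 8, 3 - 14, -1 + 4)
  = (9, -11, 3)

(9, -11, 3)


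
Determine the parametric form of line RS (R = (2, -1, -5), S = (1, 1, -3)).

Direction vector d = S - R = (1 - 2, 1 + 1, -3 + 5) = (-1, 2, 2)
Parametric form r = R + t·d:
x = 2 - t, y = -1 + 2t, z = -5 + 2t

x = 2 - t, y = -1 + 2t, z = -5 + 2t


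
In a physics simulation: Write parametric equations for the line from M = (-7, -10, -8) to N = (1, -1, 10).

Direction vector d = N - M = (1 + 7, -1 + 10, 10 + 8) = (8, 9, 18)
Parametric form r = M + t·d:
x = -7 + 8t, y = -10 + 9t, z = -8 + 18t

x = -7 + 8t, y = -10 + 9t, z = -8 + 18t


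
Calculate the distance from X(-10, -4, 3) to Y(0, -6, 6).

d = √[(x₂-x₁)² + (y₂-y₁)² + (z₂-z₁)²]
  = √[10² + (-2)² + 3²]
  = √[100 + 4 + 9]
  = √113
  ≈ 10.63

10.63


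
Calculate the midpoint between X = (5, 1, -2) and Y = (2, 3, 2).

M = ((x₁+x₂)/2, (y₁+y₂)/2, (z₁+z₂)/2)
  = ((5 + 2)/2, (1 + 3)/2, (-2 + 2)/2)
  = (7/2, 4/2, 0/2)
  = (3.5, 2, 0)

(3.5, 2, 0)


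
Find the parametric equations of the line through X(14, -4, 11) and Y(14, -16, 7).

Direction vector d = Y - X = (14 - 14, -16 + 4, 7 - 11) = (0, -12, -4)
Parametric form r = X + t·d:
x = 14, y = -4 - 12t, z = 11 - 4t

x = 14, y = -4 - 12t, z = 11 - 4t


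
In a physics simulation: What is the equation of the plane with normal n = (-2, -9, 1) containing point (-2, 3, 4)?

The plane through P with normal n = (a, b, c) satisfies n·(r - P) = 0,
i.e. ax + by + cz = a·x₀ + b·y₀ + c·z₀.
d = (-2)·(-2) + (-9)·3 + 1·4
  = 4 - 27 + 4
  = -19
Equation: -2x - 9y + z = -19

-2x - 9y + z = -19


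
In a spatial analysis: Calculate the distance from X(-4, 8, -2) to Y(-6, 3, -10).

d = √[(x₂-x₁)² + (y₂-y₁)² + (z₂-z₁)²]
  = √[(-2)² + (-5)² + (-8)²]
  = √[4 + 25 + 64]
  = √93
  ≈ 9.644

9.644


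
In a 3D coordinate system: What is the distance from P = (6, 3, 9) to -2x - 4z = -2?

distance = |a·x₀ + b·y₀ + c·z₀ - d| / √(a² + b² + c²)
  = |(-2)·6 + 0·3 + (-4)·9 - (-2)| / √((-2)² + 0² + (-4)²)
  = |-12 + 0 - 36 + 2| / √(4 + 0 + 16)
  = |-46| / √20
  = 46 / 4.472
  ≈ 10.29

10.29


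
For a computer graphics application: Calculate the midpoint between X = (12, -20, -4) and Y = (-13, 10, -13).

M = ((x₁+x₂)/2, (y₁+y₂)/2, (z₁+z₂)/2)
  = ((12 - 13)/2, (-20 + 10)/2, (-4 - 13)/2)
  = (-1/2, -10/2, -17/2)
  = (-0.5, -5, -8.5)

(-0.5, -5, -8.5)


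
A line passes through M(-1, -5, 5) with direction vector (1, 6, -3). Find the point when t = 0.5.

P(t) = M + t·d
  = (-1 + 1·0.5, -5 + 6·0.5, 5 + (-3)·0.5)
  = (-1 + 0.5, -5 + 3, 5 - 1.5)
  = (-0.5, -2, 3.5)

(-0.5, -2, 3.5)


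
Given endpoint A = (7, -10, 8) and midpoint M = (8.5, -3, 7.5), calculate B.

B = 2M - A
  = (2·8.5 - 7, 2·(-3) - (-10), 2·7.5 - 8)
  = (17 - 7, -6 + 10, 15 - 8)
  = (10, 4, 7)

(10, 4, 7)


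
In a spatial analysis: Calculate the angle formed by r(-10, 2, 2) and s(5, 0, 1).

r·s = (-10)·5 + 2·0 + 2·1 = -50 + 0 + 2 = -48
|r| = √((-10)² + 2² + 2²) = √108 ≈ 10.39
|s| = √(5² + 0² + 1²) = √26 ≈ 5.099
cos θ = (r·s)/(|r||s|) = -48/(10.39·5.099) ≈ -0.9058
θ = arccos(-0.9058) ≈ 154.9°

154.9°


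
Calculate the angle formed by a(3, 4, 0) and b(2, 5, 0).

a·b = 3·2 + 4·5 + 0·0 = 6 + 20 + 0 = 26
|a| = √(3² + 4² + 0²) = √25 ≈ 5
|b| = √(2² + 5² + 0²) = √29 ≈ 5.385
cos θ = (a·b)/(|a||b|) = 26/(5·5.385) ≈ 0.9656
θ = arccos(0.9656) ≈ 15.07°

15.07°


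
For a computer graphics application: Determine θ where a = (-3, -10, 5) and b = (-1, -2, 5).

a·b = (-3)·(-1) + (-10)·(-2) + 5·5 = 3 + 20 + 25 = 48
|a| = √((-3)² + (-10)² + 5²) = √134 ≈ 11.58
|b| = √((-1)² + (-2)² + 5²) = √30 ≈ 5.477
cos θ = (a·b)/(|a||b|) = 48/(11.58·5.477) ≈ 0.7571
θ = arccos(0.7571) ≈ 40.79°

40.79°


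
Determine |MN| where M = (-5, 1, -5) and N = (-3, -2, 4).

d = √[(x₂-x₁)² + (y₂-y₁)² + (z₂-z₁)²]
  = √[2² + (-3)² + 9²]
  = √[4 + 9 + 81]
  = √94
  ≈ 9.695

9.695


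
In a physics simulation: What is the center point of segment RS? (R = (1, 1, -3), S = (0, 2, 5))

M = ((x₁+x₂)/2, (y₁+y₂)/2, (z₁+z₂)/2)
  = ((1 + 0)/2, (1 + 2)/2, (-3 + 5)/2)
  = (1/2, 3/2, 2/2)
  = (0.5, 1.5, 1)

(0.5, 1.5, 1)


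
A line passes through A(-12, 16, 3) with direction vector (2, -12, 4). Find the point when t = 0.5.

P(t) = A + t·d
  = (-12 + 2·0.5, 16 + (-12)·0.5, 3 + 4·0.5)
  = (-12 + 1, 16 - 6, 3 + 2)
  = (-11, 10, 5)

(-11, 10, 5)


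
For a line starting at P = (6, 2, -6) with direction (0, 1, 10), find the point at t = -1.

P(t) = P + t·d
  = (6 + 0·(-1), 2 + 1·(-1), -6 + 10·(-1))
  = (6 + 0, 2 - 1, -6 - 10)
  = (6, 1, -16)

(6, 1, -16)


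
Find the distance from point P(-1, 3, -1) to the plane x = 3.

distance = |a·x₀ + b·y₀ + c·z₀ - d| / √(a² + b² + c²)
  = |1·(-1) + 0·3 + 0·(-1) - 3| / √(1² + 0² + 0²)
  = |-1 + 0 + 0 - 3| / √(1 + 0 + 0)
  = |-4| / √1
  = 4 / 1
  ≈ 4

4


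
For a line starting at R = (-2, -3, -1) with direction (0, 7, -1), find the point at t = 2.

P(t) = R + t·d
  = (-2 + 0·2, -3 + 7·2, -1 + (-1)·2)
  = (-2 + 0, -3 + 14, -1 - 2)
  = (-2, 11, -3)

(-2, 11, -3)


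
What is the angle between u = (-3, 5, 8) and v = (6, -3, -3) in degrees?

u·v = (-3)·6 + 5·(-3) + 8·(-3) = -18 - 15 - 24 = -57
|u| = √((-3)² + 5² + 8²) = √98 ≈ 9.899
|v| = √(6² + (-3)² + (-3)²) = √54 ≈ 7.348
cos θ = (u·v)/(|u||v|) = -57/(9.899·7.348) ≈ -0.7835
θ = arccos(-0.7835) ≈ 141.6°

141.6°


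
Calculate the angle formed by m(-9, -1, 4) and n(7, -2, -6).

m·n = (-9)·7 + (-1)·(-2) + 4·(-6) = -63 + 2 - 24 = -85
|m| = √((-9)² + (-1)² + 4²) = √98 ≈ 9.899
|n| = √(7² + (-2)² + (-6)²) = √89 ≈ 9.434
cos θ = (m·n)/(|m||n|) = -85/(9.899·9.434) ≈ -0.9101
θ = arccos(-0.9101) ≈ 155.5°

155.5°


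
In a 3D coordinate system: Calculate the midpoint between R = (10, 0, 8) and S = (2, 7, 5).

M = ((x₁+x₂)/2, (y₁+y₂)/2, (z₁+z₂)/2)
  = ((10 + 2)/2, (0 + 7)/2, (8 + 5)/2)
  = (12/2, 7/2, 13/2)
  = (6, 3.5, 6.5)

(6, 3.5, 6.5)


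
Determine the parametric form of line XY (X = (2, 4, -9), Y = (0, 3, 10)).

Direction vector d = Y - X = (0 - 2, 3 - 4, 10 + 9) = (-2, -1, 19)
Parametric form r = X + t·d:
x = 2 - 2t, y = 4 - t, z = -9 + 19t

x = 2 - 2t, y = 4 - t, z = -9 + 19t


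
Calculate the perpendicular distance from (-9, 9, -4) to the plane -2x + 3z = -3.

distance = |a·x₀ + b·y₀ + c·z₀ - d| / √(a² + b² + c²)
  = |(-2)·(-9) + 0·9 + 3·(-4) - (-3)| / √((-2)² + 0² + 3²)
  = |18 + 0 - 12 + 3| / √(4 + 0 + 9)
  = |9| / √13
  = 9 / 3.606
  ≈ 2.496

2.496


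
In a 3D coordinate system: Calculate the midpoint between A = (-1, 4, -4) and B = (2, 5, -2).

M = ((x₁+x₂)/2, (y₁+y₂)/2, (z₁+z₂)/2)
  = ((-1 + 2)/2, (4 + 5)/2, (-4 - 2)/2)
  = (1/2, 9/2, -6/2)
  = (0.5, 4.5, -3)

(0.5, 4.5, -3)


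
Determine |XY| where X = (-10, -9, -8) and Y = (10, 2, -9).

d = √[(x₂-x₁)² + (y₂-y₁)² + (z₂-z₁)²]
  = √[20² + 11² + (-1)²]
  = √[400 + 121 + 1]
  = √522
  ≈ 22.85

22.85


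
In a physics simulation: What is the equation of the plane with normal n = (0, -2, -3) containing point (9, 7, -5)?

The plane through P with normal n = (a, b, c) satisfies n·(r - P) = 0,
i.e. ax + by + cz = a·x₀ + b·y₀ + c·z₀.
d = 0·9 + (-2)·7 + (-3)·(-5)
  = 0 - 14 + 15
  = 1
Equation: -2y - 3z = 1

-2y - 3z = 1
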